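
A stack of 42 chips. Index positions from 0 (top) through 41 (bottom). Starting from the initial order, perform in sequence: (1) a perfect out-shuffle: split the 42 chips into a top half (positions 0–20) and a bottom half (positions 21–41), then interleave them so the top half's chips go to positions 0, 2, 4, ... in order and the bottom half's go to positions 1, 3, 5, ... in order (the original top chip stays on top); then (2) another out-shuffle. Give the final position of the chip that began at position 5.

20

Track the chip from position 5 forward through each operation:
  after op 1 (out-shuffle): 5 → 10
  after op 2 (out-shuffle): 10 → 20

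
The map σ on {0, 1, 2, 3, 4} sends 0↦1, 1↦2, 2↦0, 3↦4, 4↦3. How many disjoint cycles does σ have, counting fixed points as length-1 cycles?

Cycle decomposition: (0 1 2) (3 4).
2 cycles.

2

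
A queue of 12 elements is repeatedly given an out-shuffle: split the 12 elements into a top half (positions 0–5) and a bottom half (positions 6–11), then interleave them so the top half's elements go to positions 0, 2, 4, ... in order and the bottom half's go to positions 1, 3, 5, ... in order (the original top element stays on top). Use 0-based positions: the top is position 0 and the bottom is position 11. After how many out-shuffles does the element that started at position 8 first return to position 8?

Follow position 8 under repeated out-shuffles:
8 → 5 → 10 → 9 → 7 → 3 → 6 → 1 → 2 → 4 → 8
It first returns after 10 out-shuffles.

10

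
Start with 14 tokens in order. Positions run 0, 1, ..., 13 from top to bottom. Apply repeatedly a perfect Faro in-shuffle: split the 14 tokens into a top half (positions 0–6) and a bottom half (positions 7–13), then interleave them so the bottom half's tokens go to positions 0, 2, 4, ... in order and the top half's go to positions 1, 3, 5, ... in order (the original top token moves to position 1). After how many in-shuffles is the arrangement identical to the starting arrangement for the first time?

4

The in-shuffle permutes the 14 positions with cycle lengths [2, 4, 4, 4].
Every token is home exactly when every cycle has completed a whole number of laps, i.e. after lcm(2, 4) = 4 in-shuffles.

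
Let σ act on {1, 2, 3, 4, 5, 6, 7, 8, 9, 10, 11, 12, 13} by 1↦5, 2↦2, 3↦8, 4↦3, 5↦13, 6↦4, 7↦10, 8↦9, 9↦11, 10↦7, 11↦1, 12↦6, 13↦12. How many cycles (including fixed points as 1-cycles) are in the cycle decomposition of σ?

3

Cycle decomposition: (1 5 13 12 6 4 3 8 9 11) (2) (7 10).
3 cycles.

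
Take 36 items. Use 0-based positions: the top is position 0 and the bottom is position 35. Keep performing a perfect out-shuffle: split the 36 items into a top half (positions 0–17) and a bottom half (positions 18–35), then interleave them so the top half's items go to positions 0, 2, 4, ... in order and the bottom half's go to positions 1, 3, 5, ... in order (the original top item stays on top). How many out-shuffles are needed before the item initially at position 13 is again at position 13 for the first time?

12

Follow position 13 under repeated out-shuffles:
13 → 26 → 17 → 34 → 33 → 31 → 27 → 19 → 3 → 6 → 12 → 24 → 13
It first returns after 12 out-shuffles.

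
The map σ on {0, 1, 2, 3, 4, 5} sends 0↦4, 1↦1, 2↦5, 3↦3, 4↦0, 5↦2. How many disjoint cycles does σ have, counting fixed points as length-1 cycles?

4

Cycle decomposition: (0 4) (1) (2 5) (3).
4 cycles.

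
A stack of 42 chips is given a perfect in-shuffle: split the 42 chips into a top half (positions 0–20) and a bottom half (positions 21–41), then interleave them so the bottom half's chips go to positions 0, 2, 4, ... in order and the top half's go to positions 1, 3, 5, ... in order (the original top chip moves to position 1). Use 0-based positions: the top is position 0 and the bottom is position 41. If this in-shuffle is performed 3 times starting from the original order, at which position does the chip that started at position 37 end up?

2

Track the chip's position through each in-shuffle:
37 → 32 → 22 → 2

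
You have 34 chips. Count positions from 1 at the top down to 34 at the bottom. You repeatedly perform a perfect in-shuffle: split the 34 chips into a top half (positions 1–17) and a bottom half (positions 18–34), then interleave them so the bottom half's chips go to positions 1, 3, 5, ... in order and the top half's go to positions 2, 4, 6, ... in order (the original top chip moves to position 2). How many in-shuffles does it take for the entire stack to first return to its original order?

12

The in-shuffle permutes the 34 positions with cycle lengths [3, 3, 4, 12, 12].
Every chip is home exactly when every cycle has completed a whole number of laps, i.e. after lcm(3, 4, 12) = 12 in-shuffles.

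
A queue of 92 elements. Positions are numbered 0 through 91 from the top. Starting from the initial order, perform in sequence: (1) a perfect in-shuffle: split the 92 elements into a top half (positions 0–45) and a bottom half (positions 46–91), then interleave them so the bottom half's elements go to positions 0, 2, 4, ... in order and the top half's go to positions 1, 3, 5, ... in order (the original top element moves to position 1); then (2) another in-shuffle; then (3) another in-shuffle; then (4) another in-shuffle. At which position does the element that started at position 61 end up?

Track the element from position 61 forward through each operation:
  after op 1 (in-shuffle): 61 → 30
  after op 2 (in-shuffle): 30 → 61
  after op 3 (in-shuffle): 61 → 30
  after op 4 (in-shuffle): 30 → 61

61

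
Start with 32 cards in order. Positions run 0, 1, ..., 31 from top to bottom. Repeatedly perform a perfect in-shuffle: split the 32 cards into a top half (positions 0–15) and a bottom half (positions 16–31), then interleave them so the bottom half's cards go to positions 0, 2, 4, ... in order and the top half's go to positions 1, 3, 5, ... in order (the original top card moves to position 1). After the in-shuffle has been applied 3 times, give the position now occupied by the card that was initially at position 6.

Track the card's position through each in-shuffle:
6 → 13 → 27 → 22

22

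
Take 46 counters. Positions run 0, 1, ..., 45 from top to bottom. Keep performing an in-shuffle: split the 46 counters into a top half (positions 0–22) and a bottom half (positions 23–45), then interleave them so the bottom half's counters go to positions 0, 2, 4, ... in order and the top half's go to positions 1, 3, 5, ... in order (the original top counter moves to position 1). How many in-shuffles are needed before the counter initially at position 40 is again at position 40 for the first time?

Follow position 40 under repeated in-shuffles:
40 → 34 → 22 → 45 → 44 → 42 → 38 → 30 → ... → 40 (length 23)
It first returns after 23 in-shuffles.

23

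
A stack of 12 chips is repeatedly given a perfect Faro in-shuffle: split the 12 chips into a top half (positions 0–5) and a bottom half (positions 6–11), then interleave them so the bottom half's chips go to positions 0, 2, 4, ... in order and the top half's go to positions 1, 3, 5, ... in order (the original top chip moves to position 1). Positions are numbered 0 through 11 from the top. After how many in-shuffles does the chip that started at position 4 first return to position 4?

12

Follow position 4 under repeated in-shuffles:
4 → 9 → 6 → 0 → 1 → 3 → 7 → 2 → 5 → 11 → 10 → 8 → 4
It first returns after 12 in-shuffles.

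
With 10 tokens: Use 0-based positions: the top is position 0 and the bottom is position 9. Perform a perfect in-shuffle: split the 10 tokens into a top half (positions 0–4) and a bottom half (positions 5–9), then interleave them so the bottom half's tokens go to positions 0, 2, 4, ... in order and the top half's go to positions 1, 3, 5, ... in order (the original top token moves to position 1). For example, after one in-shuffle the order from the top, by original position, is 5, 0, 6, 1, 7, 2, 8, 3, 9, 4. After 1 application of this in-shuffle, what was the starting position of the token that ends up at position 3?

Work backwards from position 3, undoing one in-shuffle at a time:
3 ← 1
So the token now at position 3 started at position 1.

1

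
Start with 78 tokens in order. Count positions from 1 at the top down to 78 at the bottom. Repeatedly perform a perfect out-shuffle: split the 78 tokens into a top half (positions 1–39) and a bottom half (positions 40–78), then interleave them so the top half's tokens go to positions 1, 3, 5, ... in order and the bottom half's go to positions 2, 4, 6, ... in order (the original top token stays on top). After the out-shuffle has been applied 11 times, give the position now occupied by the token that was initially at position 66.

Track the token's position through each out-shuffle:
66 → 54 → 30 → 59 → 40 → 2 → 3 → 5 → 9 → 17 → 33 → 65

65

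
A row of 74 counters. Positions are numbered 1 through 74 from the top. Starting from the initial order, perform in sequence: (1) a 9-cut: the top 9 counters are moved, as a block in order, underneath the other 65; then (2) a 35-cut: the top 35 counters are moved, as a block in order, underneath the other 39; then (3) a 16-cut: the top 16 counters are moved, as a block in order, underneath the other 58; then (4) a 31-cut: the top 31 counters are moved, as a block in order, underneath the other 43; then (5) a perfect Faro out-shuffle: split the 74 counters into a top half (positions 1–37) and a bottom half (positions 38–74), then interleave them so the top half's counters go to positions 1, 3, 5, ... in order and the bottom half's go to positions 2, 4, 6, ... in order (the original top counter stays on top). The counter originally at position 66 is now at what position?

Track the counter from position 66 forward through each operation:
  after op 1 (cut 9): 66 → 57
  after op 2 (cut 35): 57 → 22
  after op 3 (cut 16): 22 → 6
  after op 4 (cut 31): 6 → 49
  after op 5 (out-shuffle): 49 → 24

24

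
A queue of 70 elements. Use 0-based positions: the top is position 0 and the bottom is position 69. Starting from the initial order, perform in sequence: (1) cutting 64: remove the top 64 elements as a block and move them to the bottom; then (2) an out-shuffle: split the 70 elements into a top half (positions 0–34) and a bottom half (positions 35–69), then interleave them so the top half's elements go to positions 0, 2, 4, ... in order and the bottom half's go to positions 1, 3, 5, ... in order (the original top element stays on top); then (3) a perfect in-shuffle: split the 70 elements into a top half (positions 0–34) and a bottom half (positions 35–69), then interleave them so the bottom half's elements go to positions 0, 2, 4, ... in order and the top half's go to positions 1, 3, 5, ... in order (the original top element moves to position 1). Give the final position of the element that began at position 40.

Track the element from position 40 forward through each operation:
  after op 1 (cut 64): 40 → 46
  after op 2 (out-shuffle): 46 → 23
  after op 3 (in-shuffle): 23 → 47

47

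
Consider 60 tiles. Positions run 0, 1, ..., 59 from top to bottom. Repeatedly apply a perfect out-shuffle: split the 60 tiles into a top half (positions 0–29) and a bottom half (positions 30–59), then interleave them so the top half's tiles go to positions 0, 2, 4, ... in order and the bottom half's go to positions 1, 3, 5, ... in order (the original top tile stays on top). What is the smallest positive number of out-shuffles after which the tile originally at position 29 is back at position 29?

Follow position 29 under repeated out-shuffles:
29 → 58 → 57 → 55 → 51 → 43 → 27 → 54 → ... → 29 (length 58)
It first returns after 58 out-shuffles.

58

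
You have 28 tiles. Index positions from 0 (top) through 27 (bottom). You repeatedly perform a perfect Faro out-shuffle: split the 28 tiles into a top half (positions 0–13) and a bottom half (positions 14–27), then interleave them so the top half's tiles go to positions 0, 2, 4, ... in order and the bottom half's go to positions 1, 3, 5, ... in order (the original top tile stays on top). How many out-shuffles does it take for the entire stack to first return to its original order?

The out-shuffle permutes the 28 positions with cycle lengths [1, 1, 2, 6, 18].
Every tile is home exactly when every cycle has completed a whole number of laps, i.e. after lcm(1, 2, 6, 18) = 18 out-shuffles.

18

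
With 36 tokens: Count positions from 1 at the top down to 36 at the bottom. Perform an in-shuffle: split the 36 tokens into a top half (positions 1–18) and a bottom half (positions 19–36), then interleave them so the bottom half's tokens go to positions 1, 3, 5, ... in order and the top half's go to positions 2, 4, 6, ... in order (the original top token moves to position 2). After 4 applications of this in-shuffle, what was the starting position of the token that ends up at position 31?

Work backwards from position 31, undoing one in-shuffle at a time:
31 ← 34 ← 17 ← 27 ← 32
So the token now at position 31 started at position 32.

32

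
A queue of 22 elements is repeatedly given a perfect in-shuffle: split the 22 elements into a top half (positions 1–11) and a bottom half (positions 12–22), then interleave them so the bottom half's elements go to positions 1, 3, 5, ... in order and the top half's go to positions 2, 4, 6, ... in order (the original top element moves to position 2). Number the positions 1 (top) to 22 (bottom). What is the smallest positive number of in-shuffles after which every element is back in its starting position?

11

The in-shuffle permutes the 22 positions with cycle lengths [11, 11].
Every element is home exactly when every cycle has completed a whole number of laps, i.e. after lcm(11) = 11 in-shuffles.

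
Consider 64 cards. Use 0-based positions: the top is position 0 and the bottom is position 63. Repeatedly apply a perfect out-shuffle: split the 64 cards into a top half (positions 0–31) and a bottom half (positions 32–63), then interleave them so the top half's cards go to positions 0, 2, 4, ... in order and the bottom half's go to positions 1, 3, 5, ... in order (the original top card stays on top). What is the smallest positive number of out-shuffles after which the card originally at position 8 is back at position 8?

6

Follow position 8 under repeated out-shuffles:
8 → 16 → 32 → 1 → 2 → 4 → 8
It first returns after 6 out-shuffles.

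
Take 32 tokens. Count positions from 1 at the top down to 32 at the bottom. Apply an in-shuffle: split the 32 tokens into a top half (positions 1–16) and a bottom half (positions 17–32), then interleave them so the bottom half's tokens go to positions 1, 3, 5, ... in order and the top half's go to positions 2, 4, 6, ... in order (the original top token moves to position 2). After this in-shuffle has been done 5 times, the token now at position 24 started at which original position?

9

Work backwards from position 24, undoing one in-shuffle at a time:
24 ← 12 ← 6 ← 3 ← 18 ← 9
So the token now at position 24 started at position 9.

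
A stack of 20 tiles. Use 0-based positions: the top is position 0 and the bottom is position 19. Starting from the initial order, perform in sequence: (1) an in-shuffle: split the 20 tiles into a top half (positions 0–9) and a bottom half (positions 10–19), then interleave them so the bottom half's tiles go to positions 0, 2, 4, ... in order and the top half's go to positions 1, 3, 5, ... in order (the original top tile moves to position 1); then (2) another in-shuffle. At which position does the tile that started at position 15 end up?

0

Track the tile from position 15 forward through each operation:
  after op 1 (in-shuffle): 15 → 10
  after op 2 (in-shuffle): 10 → 0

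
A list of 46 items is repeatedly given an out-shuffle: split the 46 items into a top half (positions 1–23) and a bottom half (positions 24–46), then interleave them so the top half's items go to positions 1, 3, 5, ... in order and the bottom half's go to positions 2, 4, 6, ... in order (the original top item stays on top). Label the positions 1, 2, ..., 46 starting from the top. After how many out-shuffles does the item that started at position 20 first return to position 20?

12

Follow position 20 under repeated out-shuffles:
20 → 39 → 32 → 18 → 35 → 24 → 2 → 3 → 5 → 9 → 17 → 33 → 20
It first returns after 12 out-shuffles.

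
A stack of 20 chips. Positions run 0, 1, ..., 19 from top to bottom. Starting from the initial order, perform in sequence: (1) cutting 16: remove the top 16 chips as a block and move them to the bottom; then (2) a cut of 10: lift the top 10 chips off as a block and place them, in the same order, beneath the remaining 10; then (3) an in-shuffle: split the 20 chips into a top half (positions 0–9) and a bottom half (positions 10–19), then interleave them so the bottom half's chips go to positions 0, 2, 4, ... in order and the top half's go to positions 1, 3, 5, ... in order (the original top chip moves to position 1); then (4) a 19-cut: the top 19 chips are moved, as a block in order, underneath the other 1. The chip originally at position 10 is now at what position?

Track the chip from position 10 forward through each operation:
  after op 1 (cut 16): 10 → 14
  after op 2 (cut 10): 14 → 4
  after op 3 (in-shuffle): 4 → 9
  after op 4 (cut 19): 9 → 10

10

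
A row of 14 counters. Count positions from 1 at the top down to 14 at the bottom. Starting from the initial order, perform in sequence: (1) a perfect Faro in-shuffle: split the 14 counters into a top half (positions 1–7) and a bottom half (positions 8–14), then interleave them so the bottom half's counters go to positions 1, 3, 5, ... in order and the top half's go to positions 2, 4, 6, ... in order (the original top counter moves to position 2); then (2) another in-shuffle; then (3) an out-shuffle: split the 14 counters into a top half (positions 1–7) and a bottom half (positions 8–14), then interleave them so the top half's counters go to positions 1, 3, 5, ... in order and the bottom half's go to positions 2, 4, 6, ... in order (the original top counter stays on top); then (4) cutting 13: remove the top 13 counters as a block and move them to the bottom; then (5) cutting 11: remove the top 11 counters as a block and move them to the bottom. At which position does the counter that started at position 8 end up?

7

Track the counter from position 8 forward through each operation:
  after op 1 (in-shuffle): 8 → 1
  after op 2 (in-shuffle): 1 → 2
  after op 3 (out-shuffle): 2 → 3
  after op 4 (cut 13): 3 → 4
  after op 5 (cut 11): 4 → 7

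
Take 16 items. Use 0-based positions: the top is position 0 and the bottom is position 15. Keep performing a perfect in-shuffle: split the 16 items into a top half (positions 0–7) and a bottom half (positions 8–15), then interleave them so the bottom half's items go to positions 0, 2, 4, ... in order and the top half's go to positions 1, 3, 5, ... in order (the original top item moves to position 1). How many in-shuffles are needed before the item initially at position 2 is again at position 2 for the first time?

Follow position 2 under repeated in-shuffles:
2 → 5 → 11 → 6 → 13 → 10 → 4 → 9 → 2
It first returns after 8 in-shuffles.

8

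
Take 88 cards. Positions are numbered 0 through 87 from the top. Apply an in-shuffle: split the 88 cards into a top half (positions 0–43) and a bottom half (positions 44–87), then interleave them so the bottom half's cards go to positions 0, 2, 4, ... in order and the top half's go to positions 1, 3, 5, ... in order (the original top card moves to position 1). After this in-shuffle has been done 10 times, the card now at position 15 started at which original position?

31

Work backwards from position 15, undoing one in-shuffle at a time:
15 ← 7 ← 3 ← 1 ← 0 ← 44 ← 66 ← 77 ← 38 ← 63 ← 31
So the card now at position 15 started at position 31.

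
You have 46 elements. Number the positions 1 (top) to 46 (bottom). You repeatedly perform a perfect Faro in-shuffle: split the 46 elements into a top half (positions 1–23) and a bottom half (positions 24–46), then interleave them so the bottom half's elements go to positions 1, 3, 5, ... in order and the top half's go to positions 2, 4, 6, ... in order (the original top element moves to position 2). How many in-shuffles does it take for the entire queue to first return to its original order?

23

The in-shuffle permutes the 46 positions with cycle lengths [23, 23].
Every element is home exactly when every cycle has completed a whole number of laps, i.e. after lcm(23) = 23 in-shuffles.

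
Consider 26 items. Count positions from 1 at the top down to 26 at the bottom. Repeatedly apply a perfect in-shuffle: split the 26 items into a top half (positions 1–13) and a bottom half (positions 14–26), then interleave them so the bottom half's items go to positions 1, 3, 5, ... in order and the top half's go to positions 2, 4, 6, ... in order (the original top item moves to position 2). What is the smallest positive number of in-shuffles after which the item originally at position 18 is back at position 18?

Follow position 18 under repeated in-shuffles:
18 → 9 → 18
It first returns after 2 in-shuffles.

2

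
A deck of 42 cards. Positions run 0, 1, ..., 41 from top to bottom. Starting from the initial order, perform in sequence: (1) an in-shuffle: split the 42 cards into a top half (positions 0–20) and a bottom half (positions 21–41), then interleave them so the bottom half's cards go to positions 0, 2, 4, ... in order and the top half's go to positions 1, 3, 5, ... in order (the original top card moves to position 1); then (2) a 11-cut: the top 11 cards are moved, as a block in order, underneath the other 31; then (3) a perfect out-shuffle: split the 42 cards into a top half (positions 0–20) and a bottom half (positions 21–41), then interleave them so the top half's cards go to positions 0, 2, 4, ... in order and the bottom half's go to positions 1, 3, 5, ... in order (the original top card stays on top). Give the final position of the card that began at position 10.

Track the card from position 10 forward through each operation:
  after op 1 (in-shuffle): 10 → 21
  after op 2 (cut 11): 21 → 10
  after op 3 (out-shuffle): 10 → 20

20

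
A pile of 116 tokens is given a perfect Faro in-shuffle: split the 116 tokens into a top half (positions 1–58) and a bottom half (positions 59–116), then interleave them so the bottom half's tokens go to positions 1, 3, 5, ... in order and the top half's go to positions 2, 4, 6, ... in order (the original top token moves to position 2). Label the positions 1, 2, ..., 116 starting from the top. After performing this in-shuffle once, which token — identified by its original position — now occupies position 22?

Work backwards from position 22, undoing one in-shuffle at a time:
22 ← 11
So the token now at position 22 started at position 11.

11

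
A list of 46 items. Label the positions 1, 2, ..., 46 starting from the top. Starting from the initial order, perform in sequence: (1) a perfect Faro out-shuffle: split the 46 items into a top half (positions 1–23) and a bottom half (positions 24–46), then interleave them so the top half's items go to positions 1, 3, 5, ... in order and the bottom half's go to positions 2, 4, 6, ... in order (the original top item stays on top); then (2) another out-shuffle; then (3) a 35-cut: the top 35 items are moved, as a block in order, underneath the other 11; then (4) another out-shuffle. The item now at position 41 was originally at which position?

37

Undo the operations in reverse order, starting from position 41:
  undo op 4 (out-shuffle, from top half): 41 ← 21
  undo op 3 (cut 35): 21 ← 10
  undo op 2 (out-shuffle, from bottom half): 10 ← 28
  undo op 1 (out-shuffle, from bottom half): 28 ← 37
So the item at position 41 came from original position 37.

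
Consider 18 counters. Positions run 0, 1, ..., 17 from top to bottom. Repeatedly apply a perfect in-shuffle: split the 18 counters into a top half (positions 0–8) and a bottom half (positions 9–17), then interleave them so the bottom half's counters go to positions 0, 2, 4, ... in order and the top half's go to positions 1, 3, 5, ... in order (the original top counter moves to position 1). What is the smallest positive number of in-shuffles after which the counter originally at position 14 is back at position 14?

18

Follow position 14 under repeated in-shuffles:
14 → 10 → 2 → 5 → 11 → 4 → 9 → 0 → 1 → 3 → 7 → 15 → 12 → 6 → 13 → 8 → 17 → 16 → 14
It first returns after 18 in-shuffles.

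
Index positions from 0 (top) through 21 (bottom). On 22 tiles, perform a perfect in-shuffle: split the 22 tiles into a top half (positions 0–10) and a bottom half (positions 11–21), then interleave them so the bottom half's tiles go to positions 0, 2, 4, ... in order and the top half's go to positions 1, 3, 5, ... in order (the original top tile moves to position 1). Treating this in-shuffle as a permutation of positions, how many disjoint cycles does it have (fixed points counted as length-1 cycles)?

Trace each unvisited position around until it returns:
(0 1 3 7 15 8 ... len 11) (4 9 19 16 10 21 ... len 11)
2 cycles in total.

2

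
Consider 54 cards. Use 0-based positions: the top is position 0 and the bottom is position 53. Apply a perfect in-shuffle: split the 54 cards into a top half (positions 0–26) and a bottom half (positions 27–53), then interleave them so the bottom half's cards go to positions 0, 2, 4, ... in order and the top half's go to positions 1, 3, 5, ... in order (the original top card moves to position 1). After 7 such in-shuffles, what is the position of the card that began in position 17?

48

Track the card's position through each in-shuffle:
17 → 35 → 16 → 33 → 12 → 25 → 51 → 48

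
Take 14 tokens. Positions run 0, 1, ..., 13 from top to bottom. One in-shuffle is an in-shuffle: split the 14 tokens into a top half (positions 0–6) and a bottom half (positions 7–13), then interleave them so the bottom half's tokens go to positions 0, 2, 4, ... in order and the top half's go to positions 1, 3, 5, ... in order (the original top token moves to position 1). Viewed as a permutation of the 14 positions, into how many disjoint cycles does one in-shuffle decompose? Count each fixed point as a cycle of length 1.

4

Trace each unvisited position around until it returns:
(0 1 3 7) (2 5 11 8) (4 9) (6 13 12 10)
4 cycles in total.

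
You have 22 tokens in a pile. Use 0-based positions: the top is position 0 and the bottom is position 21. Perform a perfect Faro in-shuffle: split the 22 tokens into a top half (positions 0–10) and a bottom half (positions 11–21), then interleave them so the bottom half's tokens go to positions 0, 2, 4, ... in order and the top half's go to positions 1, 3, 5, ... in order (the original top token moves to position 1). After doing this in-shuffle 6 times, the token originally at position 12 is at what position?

Track the token's position through each in-shuffle:
12 → 2 → 5 → 11 → 0 → 1 → 3

3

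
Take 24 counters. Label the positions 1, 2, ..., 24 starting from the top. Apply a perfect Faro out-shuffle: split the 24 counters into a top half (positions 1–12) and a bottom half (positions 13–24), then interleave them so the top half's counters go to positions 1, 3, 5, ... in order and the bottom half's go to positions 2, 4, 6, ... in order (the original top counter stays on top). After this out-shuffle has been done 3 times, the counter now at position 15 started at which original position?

20

Work backwards from position 15, undoing one out-shuffle at a time:
15 ← 8 ← 16 ← 20
So the counter now at position 15 started at position 20.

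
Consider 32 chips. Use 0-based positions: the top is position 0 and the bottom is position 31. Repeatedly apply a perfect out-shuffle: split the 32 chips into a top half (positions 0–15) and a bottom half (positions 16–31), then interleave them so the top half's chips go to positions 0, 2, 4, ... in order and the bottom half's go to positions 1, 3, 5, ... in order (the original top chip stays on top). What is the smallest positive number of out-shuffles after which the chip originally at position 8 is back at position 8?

Follow position 8 under repeated out-shuffles:
8 → 16 → 1 → 2 → 4 → 8
It first returns after 5 out-shuffles.

5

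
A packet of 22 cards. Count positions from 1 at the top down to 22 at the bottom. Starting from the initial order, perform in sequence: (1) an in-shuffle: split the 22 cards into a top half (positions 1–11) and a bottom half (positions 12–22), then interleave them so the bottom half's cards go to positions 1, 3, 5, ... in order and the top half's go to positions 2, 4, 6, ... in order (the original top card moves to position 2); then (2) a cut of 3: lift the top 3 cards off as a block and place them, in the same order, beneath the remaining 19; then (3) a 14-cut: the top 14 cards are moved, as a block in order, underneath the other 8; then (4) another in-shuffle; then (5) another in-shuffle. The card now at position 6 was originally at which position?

4

Undo the operations in reverse order, starting from position 6:
  undo op 5 (in-shuffle, from top half): 6 ← 3
  undo op 4 (in-shuffle, from bottom half): 3 ← 13
  undo op 3 (cut 14): 13 ← 5
  undo op 2 (cut 3): 5 ← 8
  undo op 1 (in-shuffle, from top half): 8 ← 4
So the card at position 6 came from original position 4.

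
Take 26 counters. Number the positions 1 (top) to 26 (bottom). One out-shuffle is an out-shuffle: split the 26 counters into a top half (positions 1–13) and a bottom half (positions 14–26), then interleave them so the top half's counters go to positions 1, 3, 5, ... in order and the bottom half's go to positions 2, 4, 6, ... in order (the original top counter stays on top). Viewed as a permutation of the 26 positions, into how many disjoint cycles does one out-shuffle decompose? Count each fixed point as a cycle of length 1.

Trace each unvisited position around until it returns:
(1) (2 3 5 9 17 8 ... len 20) (6 11 21 16) (26)
4 cycles in total.

4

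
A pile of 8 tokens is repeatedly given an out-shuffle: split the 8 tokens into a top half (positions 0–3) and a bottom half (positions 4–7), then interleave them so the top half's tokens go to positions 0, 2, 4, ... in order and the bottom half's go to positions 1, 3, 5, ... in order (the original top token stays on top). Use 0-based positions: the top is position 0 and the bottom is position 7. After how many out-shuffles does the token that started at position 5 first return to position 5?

3

Follow position 5 under repeated out-shuffles:
5 → 3 → 6 → 5
It first returns after 3 out-shuffles.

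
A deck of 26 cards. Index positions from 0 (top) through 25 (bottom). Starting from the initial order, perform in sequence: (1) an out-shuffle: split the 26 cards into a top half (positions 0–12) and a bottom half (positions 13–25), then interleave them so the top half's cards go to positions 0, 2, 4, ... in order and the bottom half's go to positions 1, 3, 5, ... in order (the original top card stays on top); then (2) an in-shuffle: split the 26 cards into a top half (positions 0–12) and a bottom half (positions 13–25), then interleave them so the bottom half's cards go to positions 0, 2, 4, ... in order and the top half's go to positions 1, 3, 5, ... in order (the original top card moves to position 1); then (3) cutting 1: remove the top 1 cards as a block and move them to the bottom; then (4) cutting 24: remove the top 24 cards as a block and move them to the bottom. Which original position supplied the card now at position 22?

5

Undo the operations in reverse order, starting from position 22:
  undo op 4 (cut 24): 22 ← 20
  undo op 3 (cut 1): 20 ← 21
  undo op 2 (in-shuffle, from top half): 21 ← 10
  undo op 1 (out-shuffle, from top half): 10 ← 5
So the card at position 22 came from original position 5.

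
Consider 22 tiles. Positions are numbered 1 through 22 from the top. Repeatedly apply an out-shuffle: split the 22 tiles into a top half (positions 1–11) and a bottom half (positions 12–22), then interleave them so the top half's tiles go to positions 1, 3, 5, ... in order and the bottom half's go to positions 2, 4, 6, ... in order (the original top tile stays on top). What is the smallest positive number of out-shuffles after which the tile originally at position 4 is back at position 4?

3

Follow position 4 under repeated out-shuffles:
4 → 7 → 13 → 4
It first returns after 3 out-shuffles.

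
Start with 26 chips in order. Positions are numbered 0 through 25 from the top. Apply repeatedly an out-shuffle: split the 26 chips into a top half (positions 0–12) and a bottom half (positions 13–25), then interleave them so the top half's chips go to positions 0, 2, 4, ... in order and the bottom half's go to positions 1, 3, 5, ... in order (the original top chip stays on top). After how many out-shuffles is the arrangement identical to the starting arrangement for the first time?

The out-shuffle permutes the 26 positions with cycle lengths [1, 1, 4, 20].
Every chip is home exactly when every cycle has completed a whole number of laps, i.e. after lcm(1, 4, 20) = 20 out-shuffles.

20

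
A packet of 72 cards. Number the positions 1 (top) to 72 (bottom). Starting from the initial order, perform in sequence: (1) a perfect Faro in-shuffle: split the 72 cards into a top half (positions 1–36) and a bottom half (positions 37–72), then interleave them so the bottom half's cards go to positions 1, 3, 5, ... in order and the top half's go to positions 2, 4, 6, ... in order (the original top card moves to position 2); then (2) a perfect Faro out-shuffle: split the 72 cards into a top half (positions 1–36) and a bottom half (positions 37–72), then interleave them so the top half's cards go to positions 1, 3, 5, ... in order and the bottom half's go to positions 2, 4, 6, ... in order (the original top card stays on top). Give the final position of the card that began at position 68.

Track the card from position 68 forward through each operation:
  after op 1 (in-shuffle): 68 → 63
  after op 2 (out-shuffle): 63 → 54

54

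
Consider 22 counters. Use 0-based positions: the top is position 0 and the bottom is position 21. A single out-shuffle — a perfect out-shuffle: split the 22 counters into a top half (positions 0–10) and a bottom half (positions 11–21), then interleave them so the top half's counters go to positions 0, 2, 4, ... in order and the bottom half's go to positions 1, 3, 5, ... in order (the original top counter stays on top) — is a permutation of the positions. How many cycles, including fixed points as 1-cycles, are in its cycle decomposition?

Trace each unvisited position around until it returns:
(0) (1 2 4 8 16 11) (3 6 12) (5 10 20 19 17 13) (7 14) (9 18 15) (21)
7 cycles in total.

7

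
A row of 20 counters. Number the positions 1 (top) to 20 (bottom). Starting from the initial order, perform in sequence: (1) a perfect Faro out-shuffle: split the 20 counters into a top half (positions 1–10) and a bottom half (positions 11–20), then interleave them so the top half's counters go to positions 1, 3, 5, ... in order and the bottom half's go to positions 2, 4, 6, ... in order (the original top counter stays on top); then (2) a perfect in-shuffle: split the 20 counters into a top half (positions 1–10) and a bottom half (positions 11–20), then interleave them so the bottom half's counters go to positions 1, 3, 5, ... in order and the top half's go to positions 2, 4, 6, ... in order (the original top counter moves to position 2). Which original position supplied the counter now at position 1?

Undo the operations in reverse order, starting from position 1:
  undo op 2 (in-shuffle, from bottom half): 1 ← 11
  undo op 1 (out-shuffle, from top half): 11 ← 6
So the counter at position 1 came from original position 6.

6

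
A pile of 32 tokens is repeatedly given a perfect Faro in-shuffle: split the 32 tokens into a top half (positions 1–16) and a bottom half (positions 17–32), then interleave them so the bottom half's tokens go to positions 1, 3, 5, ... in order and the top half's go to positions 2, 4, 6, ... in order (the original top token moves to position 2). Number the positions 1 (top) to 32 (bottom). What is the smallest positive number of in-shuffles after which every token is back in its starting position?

The in-shuffle permutes the 32 positions with cycle lengths [2, 10, 10, 10].
Every token is home exactly when every cycle has completed a whole number of laps, i.e. after lcm(2, 10) = 10 in-shuffles.

10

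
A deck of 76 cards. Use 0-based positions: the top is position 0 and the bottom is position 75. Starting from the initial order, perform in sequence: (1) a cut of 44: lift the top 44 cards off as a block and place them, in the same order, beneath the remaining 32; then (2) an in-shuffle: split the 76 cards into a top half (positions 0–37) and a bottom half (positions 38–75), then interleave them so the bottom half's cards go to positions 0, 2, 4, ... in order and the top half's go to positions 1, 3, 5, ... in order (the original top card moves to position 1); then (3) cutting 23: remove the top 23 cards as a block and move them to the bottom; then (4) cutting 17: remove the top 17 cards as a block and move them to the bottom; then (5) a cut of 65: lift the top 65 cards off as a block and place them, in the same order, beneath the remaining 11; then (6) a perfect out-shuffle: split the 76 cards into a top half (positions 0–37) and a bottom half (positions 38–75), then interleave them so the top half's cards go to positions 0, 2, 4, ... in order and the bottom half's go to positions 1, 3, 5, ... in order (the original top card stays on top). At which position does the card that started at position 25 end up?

18

Track the card from position 25 forward through each operation:
  after op 1 (cut 44): 25 → 57
  after op 2 (in-shuffle): 57 → 38
  after op 3 (cut 23): 38 → 15
  after op 4 (cut 17): 15 → 74
  after op 5 (cut 65): 74 → 9
  after op 6 (out-shuffle): 9 → 18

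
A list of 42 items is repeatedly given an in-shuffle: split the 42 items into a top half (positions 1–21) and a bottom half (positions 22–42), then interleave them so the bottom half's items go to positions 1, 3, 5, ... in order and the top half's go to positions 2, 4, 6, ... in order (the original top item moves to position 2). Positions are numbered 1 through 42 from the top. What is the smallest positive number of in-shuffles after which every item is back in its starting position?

14

The in-shuffle permutes the 42 positions with cycle lengths [14, 14, 14].
Every item is home exactly when every cycle has completed a whole number of laps, i.e. after lcm(14) = 14 in-shuffles.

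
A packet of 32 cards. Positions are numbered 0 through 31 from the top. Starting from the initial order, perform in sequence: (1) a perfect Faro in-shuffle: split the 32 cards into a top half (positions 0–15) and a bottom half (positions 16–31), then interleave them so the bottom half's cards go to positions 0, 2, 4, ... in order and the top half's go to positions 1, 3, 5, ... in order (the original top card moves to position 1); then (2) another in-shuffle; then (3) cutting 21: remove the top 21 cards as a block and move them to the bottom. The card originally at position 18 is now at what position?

Track the card from position 18 forward through each operation:
  after op 1 (in-shuffle): 18 → 4
  after op 2 (in-shuffle): 4 → 9
  after op 3 (cut 21): 9 → 20

20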